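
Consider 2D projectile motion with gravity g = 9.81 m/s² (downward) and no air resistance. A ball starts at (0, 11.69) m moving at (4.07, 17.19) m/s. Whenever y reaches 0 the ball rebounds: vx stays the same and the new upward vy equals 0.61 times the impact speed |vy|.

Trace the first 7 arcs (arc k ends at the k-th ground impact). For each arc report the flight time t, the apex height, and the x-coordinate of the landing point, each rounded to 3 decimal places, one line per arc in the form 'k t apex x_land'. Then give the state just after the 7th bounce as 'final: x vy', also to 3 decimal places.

Arc 1: start y=11.690, vy=17.190 → t=4.088, apex=26.751, x_land=16.637, impact vy=-22.910
  bounce: vy ← 0.61·22.910 = 13.975
Arc 2: start y=0.000, vy=13.975 → t=2.849, apex=9.954, x_land=28.233, impact vy=-13.975
  bounce: vy ← 0.61·13.975 = 8.525
Arc 3: start y=0.000, vy=8.525 → t=1.738, apex=3.704, x_land=35.306, impact vy=-8.525
  bounce: vy ← 0.61·8.525 = 5.200
Arc 4: start y=0.000, vy=5.200 → t=1.060, apex=1.378, x_land=39.621, impact vy=-5.200
  bounce: vy ← 0.61·5.200 = 3.172
Arc 5: start y=0.000, vy=3.172 → t=0.647, apex=0.513, x_land=42.253, impact vy=-3.172
  bounce: vy ← 0.61·3.172 = 1.935
Arc 6: start y=0.000, vy=1.935 → t=0.394, apex=0.191, x_land=43.859, impact vy=-1.935
  bounce: vy ← 0.61·1.935 = 1.180
Arc 7: start y=0.000, vy=1.180 → t=0.241, apex=0.071, x_land=44.838, impact vy=-1.180
  bounce: vy ← 0.61·1.180 = 0.720

1 4.088 26.751 16.637
2 2.849 9.954 28.233
3 1.738 3.704 35.306
4 1.060 1.378 39.621
5 0.647 0.513 42.253
6 0.394 0.191 43.859
7 0.241 0.071 44.838
final: 44.838 0.720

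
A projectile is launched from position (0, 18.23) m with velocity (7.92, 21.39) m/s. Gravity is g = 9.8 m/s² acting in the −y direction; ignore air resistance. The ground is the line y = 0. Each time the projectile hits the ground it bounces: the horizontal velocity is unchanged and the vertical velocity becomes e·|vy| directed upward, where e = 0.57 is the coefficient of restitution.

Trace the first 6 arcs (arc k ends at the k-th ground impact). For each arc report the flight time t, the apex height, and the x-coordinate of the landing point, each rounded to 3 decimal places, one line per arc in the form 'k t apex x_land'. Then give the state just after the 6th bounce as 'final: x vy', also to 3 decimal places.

1 5.095 41.573 40.356
2 3.321 13.507 66.655
3 1.893 4.388 81.645
4 1.079 1.426 90.190
5 0.615 0.463 95.060
6 0.351 0.151 97.837
final: 97.837 0.979

Arc 1: start y=18.230, vy=21.390 → t=5.095, apex=41.573, x_land=40.356, impact vy=-28.545
  bounce: vy ← 0.57·28.545 = 16.271
Arc 2: start y=0.000, vy=16.271 → t=3.321, apex=13.507, x_land=66.655, impact vy=-16.271
  bounce: vy ← 0.57·16.271 = 9.274
Arc 3: start y=0.000, vy=9.274 → t=1.893, apex=4.388, x_land=81.645, impact vy=-9.274
  bounce: vy ← 0.57·9.274 = 5.286
Arc 4: start y=0.000, vy=5.286 → t=1.079, apex=1.426, x_land=90.190, impact vy=-5.286
  bounce: vy ← 0.57·5.286 = 3.013
Arc 5: start y=0.000, vy=3.013 → t=0.615, apex=0.463, x_land=95.060, impact vy=-3.013
  bounce: vy ← 0.57·3.013 = 1.718
Arc 6: start y=0.000, vy=1.718 → t=0.351, apex=0.151, x_land=97.837, impact vy=-1.718
  bounce: vy ← 0.57·1.718 = 0.979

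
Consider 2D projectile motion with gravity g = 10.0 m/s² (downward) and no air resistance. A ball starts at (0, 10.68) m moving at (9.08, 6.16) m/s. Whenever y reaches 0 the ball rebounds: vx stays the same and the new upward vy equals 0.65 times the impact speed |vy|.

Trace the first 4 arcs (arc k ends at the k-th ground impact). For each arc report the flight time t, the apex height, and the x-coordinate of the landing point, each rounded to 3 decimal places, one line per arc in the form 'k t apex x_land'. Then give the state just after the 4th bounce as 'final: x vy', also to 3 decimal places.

Arc 1: start y=10.680, vy=6.160 → t=2.202, apex=12.577, x_land=19.994, impact vy=-15.860
  bounce: vy ← 0.65·15.860 = 10.309
Arc 2: start y=0.000, vy=10.309 → t=2.062, apex=5.314, x_land=38.716, impact vy=-10.309
  bounce: vy ← 0.65·10.309 = 6.701
Arc 3: start y=0.000, vy=6.701 → t=1.340, apex=2.245, x_land=50.885, impact vy=-6.701
  bounce: vy ← 0.65·6.701 = 4.356
Arc 4: start y=0.000, vy=4.356 → t=0.871, apex=0.949, x_land=58.794, impact vy=-4.356
  bounce: vy ← 0.65·4.356 = 2.831

1 2.202 12.577 19.994
2 2.062 5.314 38.716
3 1.340 2.245 50.885
4 0.871 0.949 58.794
final: 58.794 2.831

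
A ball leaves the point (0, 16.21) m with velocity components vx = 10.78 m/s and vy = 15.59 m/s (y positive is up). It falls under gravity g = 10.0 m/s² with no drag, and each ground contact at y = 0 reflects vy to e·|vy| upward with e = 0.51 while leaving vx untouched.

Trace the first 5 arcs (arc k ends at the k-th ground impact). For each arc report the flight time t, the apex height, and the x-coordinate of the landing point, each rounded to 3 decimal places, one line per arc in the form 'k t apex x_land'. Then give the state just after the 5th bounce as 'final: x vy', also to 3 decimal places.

1 3.941 28.362 42.481
2 2.429 7.377 68.669
3 1.239 1.919 82.025
4 0.632 0.499 88.836
5 0.322 0.130 92.310
final: 92.310 0.822

Arc 1: start y=16.210, vy=15.590 → t=3.941, apex=28.362, x_land=42.481, impact vy=-23.817
  bounce: vy ← 0.51·23.817 = 12.147
Arc 2: start y=0.000, vy=12.147 → t=2.429, apex=7.377, x_land=68.669, impact vy=-12.147
  bounce: vy ← 0.51·12.147 = 6.195
Arc 3: start y=0.000, vy=6.195 → t=1.239, apex=1.919, x_land=82.025, impact vy=-6.195
  bounce: vy ← 0.51·6.195 = 3.159
Arc 4: start y=0.000, vy=3.159 → t=0.632, apex=0.499, x_land=88.836, impact vy=-3.159
  bounce: vy ← 0.51·3.159 = 1.611
Arc 5: start y=0.000, vy=1.611 → t=0.322, apex=0.130, x_land=92.310, impact vy=-1.611
  bounce: vy ← 0.51·1.611 = 0.822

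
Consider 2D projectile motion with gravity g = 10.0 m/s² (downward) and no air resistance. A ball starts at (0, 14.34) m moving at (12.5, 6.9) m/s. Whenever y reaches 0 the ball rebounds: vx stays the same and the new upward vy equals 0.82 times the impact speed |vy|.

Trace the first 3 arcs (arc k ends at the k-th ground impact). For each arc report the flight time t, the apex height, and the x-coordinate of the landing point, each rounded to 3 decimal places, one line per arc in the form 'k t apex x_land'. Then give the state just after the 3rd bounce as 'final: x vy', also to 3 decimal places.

Arc 1: start y=14.340, vy=6.900 → t=2.519, apex=16.721, x_land=31.484, impact vy=-18.287
  bounce: vy ← 0.82·18.287 = 14.995
Arc 2: start y=0.000, vy=14.995 → t=2.999, apex=11.243, x_land=68.972, impact vy=-14.995
  bounce: vy ← 0.82·14.995 = 12.296
Arc 3: start y=0.000, vy=12.296 → t=2.459, apex=7.560, x_land=99.712, impact vy=-12.296
  bounce: vy ← 0.82·12.296 = 10.083

1 2.519 16.721 31.484
2 2.999 11.243 68.972
3 2.459 7.560 99.712
final: 99.712 10.083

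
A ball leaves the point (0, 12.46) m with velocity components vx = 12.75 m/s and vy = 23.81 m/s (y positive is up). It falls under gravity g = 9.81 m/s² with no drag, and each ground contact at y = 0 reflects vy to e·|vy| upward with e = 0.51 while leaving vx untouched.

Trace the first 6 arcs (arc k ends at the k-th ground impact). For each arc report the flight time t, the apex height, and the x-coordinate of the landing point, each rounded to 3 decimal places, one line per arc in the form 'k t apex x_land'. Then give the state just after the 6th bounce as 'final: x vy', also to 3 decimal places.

Arc 1: start y=12.460, vy=23.810 → t=5.331, apex=41.355, x_land=67.967, impact vy=-28.485
  bounce: vy ← 0.51·28.485 = 14.527
Arc 2: start y=0.000, vy=14.527 → t=2.962, apex=10.756, x_land=105.729, impact vy=-14.527
  bounce: vy ← 0.51·14.527 = 7.409
Arc 3: start y=0.000, vy=7.409 → t=1.510, apex=2.798, x_land=124.988, impact vy=-7.409
  bounce: vy ← 0.51·7.409 = 3.779
Arc 4: start y=0.000, vy=3.779 → t=0.770, apex=0.728, x_land=134.810, impact vy=-3.779
  bounce: vy ← 0.51·3.779 = 1.927
Arc 5: start y=0.000, vy=1.927 → t=0.393, apex=0.189, x_land=139.819, impact vy=-1.927
  bounce: vy ← 0.51·1.927 = 0.983
Arc 6: start y=0.000, vy=0.983 → t=0.200, apex=0.049, x_land=142.373, impact vy=-0.983
  bounce: vy ← 0.51·0.983 = 0.501

1 5.331 41.355 67.967
2 2.962 10.756 105.729
3 1.510 2.798 124.988
4 0.770 0.728 134.810
5 0.393 0.189 139.819
6 0.200 0.049 142.373
final: 142.373 0.501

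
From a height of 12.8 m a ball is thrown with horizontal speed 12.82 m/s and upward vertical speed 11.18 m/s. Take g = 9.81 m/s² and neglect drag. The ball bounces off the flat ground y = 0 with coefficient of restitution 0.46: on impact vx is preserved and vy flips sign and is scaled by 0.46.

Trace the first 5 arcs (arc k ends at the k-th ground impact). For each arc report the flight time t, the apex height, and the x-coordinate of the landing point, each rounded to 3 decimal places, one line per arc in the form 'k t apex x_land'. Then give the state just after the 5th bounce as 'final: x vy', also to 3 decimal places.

Arc 1: start y=12.800, vy=11.180 → t=3.117, apex=19.171, x_land=39.955, impact vy=-19.394
  bounce: vy ← 0.46·19.394 = 8.921
Arc 2: start y=0.000, vy=8.921 → t=1.819, apex=4.057, x_land=63.272, impact vy=-8.921
  bounce: vy ← 0.46·8.921 = 4.104
Arc 3: start y=0.000, vy=4.104 → t=0.837, apex=0.858, x_land=73.998, impact vy=-4.104
  bounce: vy ← 0.46·4.104 = 1.888
Arc 4: start y=0.000, vy=1.888 → t=0.385, apex=0.182, x_land=78.932, impact vy=-1.888
  bounce: vy ← 0.46·1.888 = 0.868
Arc 5: start y=0.000, vy=0.868 → t=0.177, apex=0.038, x_land=81.202, impact vy=-0.868
  bounce: vy ← 0.46·0.868 = 0.399

1 3.117 19.171 39.955
2 1.819 4.057 63.272
3 0.837 0.858 73.998
4 0.385 0.182 78.932
5 0.177 0.038 81.202
final: 81.202 0.399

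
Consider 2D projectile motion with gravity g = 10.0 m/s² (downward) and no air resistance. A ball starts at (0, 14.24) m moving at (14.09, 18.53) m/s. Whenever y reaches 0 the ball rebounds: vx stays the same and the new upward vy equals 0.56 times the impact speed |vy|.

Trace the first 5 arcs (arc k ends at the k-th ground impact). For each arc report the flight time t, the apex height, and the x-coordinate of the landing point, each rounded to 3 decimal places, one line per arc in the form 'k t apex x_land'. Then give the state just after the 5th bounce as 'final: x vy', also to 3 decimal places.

1 4.359 31.408 61.423
2 2.807 9.850 100.974
3 1.572 3.089 123.123
4 0.880 0.969 135.527
5 0.493 0.304 142.473
final: 142.473 1.380

Arc 1: start y=14.240, vy=18.530 → t=4.359, apex=31.408, x_land=61.423, impact vy=-25.063
  bounce: vy ← 0.56·25.063 = 14.035
Arc 2: start y=0.000, vy=14.035 → t=2.807, apex=9.850, x_land=100.974, impact vy=-14.035
  bounce: vy ← 0.56·14.035 = 7.860
Arc 3: start y=0.000, vy=7.860 → t=1.572, apex=3.089, x_land=123.123, impact vy=-7.860
  bounce: vy ← 0.56·7.860 = 4.401
Arc 4: start y=0.000, vy=4.401 → t=0.880, apex=0.969, x_land=135.527, impact vy=-4.401
  bounce: vy ← 0.56·4.401 = 2.465
Arc 5: start y=0.000, vy=2.465 → t=0.493, apex=0.304, x_land=142.473, impact vy=-2.465
  bounce: vy ← 0.56·2.465 = 1.380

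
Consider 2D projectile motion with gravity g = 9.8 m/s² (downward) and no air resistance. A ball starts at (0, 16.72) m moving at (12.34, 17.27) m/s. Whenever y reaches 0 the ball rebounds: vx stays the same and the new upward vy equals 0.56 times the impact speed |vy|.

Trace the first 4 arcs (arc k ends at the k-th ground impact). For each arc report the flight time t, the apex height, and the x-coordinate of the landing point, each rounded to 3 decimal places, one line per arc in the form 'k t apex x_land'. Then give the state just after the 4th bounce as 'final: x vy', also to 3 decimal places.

Arc 1: start y=16.720, vy=17.270 → t=4.315, apex=31.937, x_land=53.250, impact vy=-25.019
  bounce: vy ← 0.56·25.019 = 14.011
Arc 2: start y=0.000, vy=14.011 → t=2.859, apex=10.015, x_land=88.534, impact vy=-14.011
  bounce: vy ← 0.56·14.011 = 7.846
Arc 3: start y=0.000, vy=7.846 → t=1.601, apex=3.141, x_land=108.294, impact vy=-7.846
  bounce: vy ← 0.56·7.846 = 4.394
Arc 4: start y=0.000, vy=4.394 → t=0.897, apex=0.985, x_land=119.359, impact vy=-4.394
  bounce: vy ← 0.56·4.394 = 2.461

1 4.315 31.937 53.250
2 2.859 10.015 88.534
3 1.601 3.141 108.294
4 0.897 0.985 119.359
final: 119.359 2.461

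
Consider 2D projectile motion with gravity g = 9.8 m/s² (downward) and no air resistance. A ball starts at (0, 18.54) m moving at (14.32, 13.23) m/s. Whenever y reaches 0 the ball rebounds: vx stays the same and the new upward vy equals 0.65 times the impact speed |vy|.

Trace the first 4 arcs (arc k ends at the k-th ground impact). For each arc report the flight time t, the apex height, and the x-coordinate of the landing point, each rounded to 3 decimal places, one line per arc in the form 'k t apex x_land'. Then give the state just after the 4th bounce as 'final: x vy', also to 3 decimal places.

Arc 1: start y=18.540, vy=13.230 → t=3.718, apex=27.470, x_land=53.238, impact vy=-23.204
  bounce: vy ← 0.65·23.204 = 15.082
Arc 2: start y=0.000, vy=15.082 → t=3.078, apex=11.606, x_land=97.316, impact vy=-15.082
  bounce: vy ← 0.65·15.082 = 9.804
Arc 3: start y=0.000, vy=9.804 → t=2.001, apex=4.904, x_land=125.966, impact vy=-9.804
  bounce: vy ← 0.65·9.804 = 6.372
Arc 4: start y=0.000, vy=6.372 → t=1.300, apex=2.072, x_land=144.589, impact vy=-6.372
  bounce: vy ← 0.65·6.372 = 4.142

1 3.718 27.470 53.238
2 3.078 11.606 97.316
3 2.001 4.904 125.966
4 1.300 2.072 144.589
final: 144.589 4.142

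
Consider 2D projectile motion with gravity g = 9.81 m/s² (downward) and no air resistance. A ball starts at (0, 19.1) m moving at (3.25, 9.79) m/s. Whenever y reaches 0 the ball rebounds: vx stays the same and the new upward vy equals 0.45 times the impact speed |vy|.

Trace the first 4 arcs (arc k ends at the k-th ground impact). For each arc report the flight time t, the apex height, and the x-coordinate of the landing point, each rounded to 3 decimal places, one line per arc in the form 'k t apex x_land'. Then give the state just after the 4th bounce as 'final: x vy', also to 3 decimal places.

Arc 1: start y=19.100, vy=9.790 → t=3.209, apex=23.985, x_land=10.430, impact vy=-21.693
  bounce: vy ← 0.45·21.693 = 9.762
Arc 2: start y=0.000, vy=9.762 → t=1.990, apex=4.857, x_land=16.898, impact vy=-9.762
  bounce: vy ← 0.45·9.762 = 4.393
Arc 3: start y=0.000, vy=4.393 → t=0.896, apex=0.984, x_land=19.809, impact vy=-4.393
  bounce: vy ← 0.45·4.393 = 1.977
Arc 4: start y=0.000, vy=1.977 → t=0.403, apex=0.199, x_land=21.119, impact vy=-1.977
  bounce: vy ← 0.45·1.977 = 0.890

1 3.209 23.985 10.430
2 1.990 4.857 16.898
3 0.896 0.984 19.809
4 0.403 0.199 21.119
final: 21.119 0.890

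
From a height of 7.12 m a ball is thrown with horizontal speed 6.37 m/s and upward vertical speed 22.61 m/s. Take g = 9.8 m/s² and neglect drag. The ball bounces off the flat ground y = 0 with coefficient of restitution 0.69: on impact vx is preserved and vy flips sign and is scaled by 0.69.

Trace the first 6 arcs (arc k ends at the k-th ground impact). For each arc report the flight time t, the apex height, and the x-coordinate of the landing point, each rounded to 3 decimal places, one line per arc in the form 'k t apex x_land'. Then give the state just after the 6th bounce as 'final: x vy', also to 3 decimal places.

1 4.910 33.202 31.278
2 3.592 15.808 54.161
3 2.479 7.526 69.950
4 1.710 3.583 80.844
5 1.180 1.706 88.361
6 0.814 0.812 93.548
final: 93.548 2.753

Arc 1: start y=7.120, vy=22.610 → t=4.910, apex=33.202, x_land=31.278, impact vy=-25.510
  bounce: vy ← 0.69·25.510 = 17.602
Arc 2: start y=0.000, vy=17.602 → t=3.592, apex=15.808, x_land=54.161, impact vy=-17.602
  bounce: vy ← 0.69·17.602 = 12.145
Arc 3: start y=0.000, vy=12.145 → t=2.479, apex=7.526, x_land=69.950, impact vy=-12.145
  bounce: vy ← 0.69·12.145 = 8.380
Arc 4: start y=0.000, vy=8.380 → t=1.710, apex=3.583, x_land=80.844, impact vy=-8.380
  bounce: vy ← 0.69·8.380 = 5.782
Arc 5: start y=0.000, vy=5.782 → t=1.180, apex=1.706, x_land=88.361, impact vy=-5.782
  bounce: vy ← 0.69·5.782 = 3.990
Arc 6: start y=0.000, vy=3.990 → t=0.814, apex=0.812, x_land=93.548, impact vy=-3.990
  bounce: vy ← 0.69·3.990 = 2.753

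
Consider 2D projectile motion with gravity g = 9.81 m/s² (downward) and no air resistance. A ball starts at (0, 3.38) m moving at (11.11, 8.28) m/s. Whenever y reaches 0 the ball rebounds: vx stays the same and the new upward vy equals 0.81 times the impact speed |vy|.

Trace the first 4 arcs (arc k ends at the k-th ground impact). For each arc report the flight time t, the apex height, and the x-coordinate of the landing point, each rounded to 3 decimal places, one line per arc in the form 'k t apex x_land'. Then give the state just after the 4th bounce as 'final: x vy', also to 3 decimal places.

1 2.028 6.874 22.530
2 1.918 4.510 43.837
3 1.553 2.959 61.096
4 1.258 1.942 75.075
final: 75.075 4.999

Arc 1: start y=3.380, vy=8.280 → t=2.028, apex=6.874, x_land=22.530, impact vy=-11.614
  bounce: vy ← 0.81·11.614 = 9.407
Arc 2: start y=0.000, vy=9.407 → t=1.918, apex=4.510, x_land=43.837, impact vy=-9.407
  bounce: vy ← 0.81·9.407 = 7.620
Arc 3: start y=0.000, vy=7.620 → t=1.553, apex=2.959, x_land=61.096, impact vy=-7.620
  bounce: vy ← 0.81·7.620 = 6.172
Arc 4: start y=0.000, vy=6.172 → t=1.258, apex=1.942, x_land=75.075, impact vy=-6.172
  bounce: vy ← 0.81·6.172 = 4.999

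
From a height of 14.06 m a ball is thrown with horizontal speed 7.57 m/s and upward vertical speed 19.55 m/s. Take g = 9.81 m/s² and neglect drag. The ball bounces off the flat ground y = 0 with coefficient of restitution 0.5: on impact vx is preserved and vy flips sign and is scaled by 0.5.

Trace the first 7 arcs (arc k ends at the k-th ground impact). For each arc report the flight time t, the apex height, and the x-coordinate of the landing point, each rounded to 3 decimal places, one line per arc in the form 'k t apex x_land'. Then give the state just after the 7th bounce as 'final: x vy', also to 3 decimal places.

Arc 1: start y=14.060, vy=19.550 → t=4.608, apex=33.540, x_land=34.881, impact vy=-25.653
  bounce: vy ← 0.5·25.653 = 12.826
Arc 2: start y=0.000, vy=12.826 → t=2.615, apex=8.385, x_land=54.676, impact vy=-12.826
  bounce: vy ← 0.5·12.826 = 6.413
Arc 3: start y=0.000, vy=6.413 → t=1.307, apex=2.096, x_land=64.574, impact vy=-6.413
  bounce: vy ← 0.5·6.413 = 3.207
Arc 4: start y=0.000, vy=3.207 → t=0.654, apex=0.524, x_land=69.523, impact vy=-3.207
  bounce: vy ← 0.5·3.207 = 1.603
Arc 5: start y=0.000, vy=1.603 → t=0.327, apex=0.131, x_land=71.997, impact vy=-1.603
  bounce: vy ← 0.5·1.603 = 0.802
Arc 6: start y=0.000, vy=0.802 → t=0.163, apex=0.033, x_land=73.234, impact vy=-0.802
  bounce: vy ← 0.5·0.802 = 0.401
Arc 7: start y=0.000, vy=0.401 → t=0.082, apex=0.008, x_land=73.853, impact vy=-0.401
  bounce: vy ← 0.5·0.401 = 0.200

1 4.608 33.540 34.881
2 2.615 8.385 54.676
3 1.307 2.096 64.574
4 0.654 0.524 69.523
5 0.327 0.131 71.997
6 0.163 0.033 73.234
7 0.082 0.008 73.853
final: 73.853 0.200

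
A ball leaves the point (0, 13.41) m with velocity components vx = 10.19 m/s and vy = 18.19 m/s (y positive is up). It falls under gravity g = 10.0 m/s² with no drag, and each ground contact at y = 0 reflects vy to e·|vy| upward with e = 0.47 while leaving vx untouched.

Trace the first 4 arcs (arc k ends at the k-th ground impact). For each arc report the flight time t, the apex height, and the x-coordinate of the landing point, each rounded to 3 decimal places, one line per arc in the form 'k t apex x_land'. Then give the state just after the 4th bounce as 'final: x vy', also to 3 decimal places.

1 4.267 29.954 43.477
2 2.301 6.617 66.921
3 1.081 1.462 77.940
4 0.508 0.323 83.119
final: 83.119 1.194

Arc 1: start y=13.410, vy=18.190 → t=4.267, apex=29.954, x_land=43.477, impact vy=-24.476
  bounce: vy ← 0.47·24.476 = 11.504
Arc 2: start y=0.000, vy=11.504 → t=2.301, apex=6.617, x_land=66.921, impact vy=-11.504
  bounce: vy ← 0.47·11.504 = 5.407
Arc 3: start y=0.000, vy=5.407 → t=1.081, apex=1.462, x_land=77.940, impact vy=-5.407
  bounce: vy ← 0.47·5.407 = 2.541
Arc 4: start y=0.000, vy=2.541 → t=0.508, apex=0.323, x_land=83.119, impact vy=-2.541
  bounce: vy ← 0.47·2.541 = 1.194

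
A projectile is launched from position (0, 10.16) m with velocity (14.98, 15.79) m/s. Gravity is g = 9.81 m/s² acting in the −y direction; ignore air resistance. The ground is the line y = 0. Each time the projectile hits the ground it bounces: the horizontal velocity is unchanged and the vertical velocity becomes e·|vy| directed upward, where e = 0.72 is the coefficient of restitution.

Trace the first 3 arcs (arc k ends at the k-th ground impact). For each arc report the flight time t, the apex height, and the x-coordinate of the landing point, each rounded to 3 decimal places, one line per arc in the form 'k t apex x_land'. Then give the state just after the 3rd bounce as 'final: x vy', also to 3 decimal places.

1 3.769 22.868 56.456
2 3.109 11.855 103.033
3 2.239 6.145 136.568
final: 136.568 7.906

Arc 1: start y=10.160, vy=15.790 → t=3.769, apex=22.868, x_land=56.456, impact vy=-21.182
  bounce: vy ← 0.72·21.182 = 15.251
Arc 2: start y=0.000, vy=15.251 → t=3.109, apex=11.855, x_land=103.033, impact vy=-15.251
  bounce: vy ← 0.72·15.251 = 10.981
Arc 3: start y=0.000, vy=10.981 → t=2.239, apex=6.145, x_land=136.568, impact vy=-10.981
  bounce: vy ← 0.72·10.981 = 7.906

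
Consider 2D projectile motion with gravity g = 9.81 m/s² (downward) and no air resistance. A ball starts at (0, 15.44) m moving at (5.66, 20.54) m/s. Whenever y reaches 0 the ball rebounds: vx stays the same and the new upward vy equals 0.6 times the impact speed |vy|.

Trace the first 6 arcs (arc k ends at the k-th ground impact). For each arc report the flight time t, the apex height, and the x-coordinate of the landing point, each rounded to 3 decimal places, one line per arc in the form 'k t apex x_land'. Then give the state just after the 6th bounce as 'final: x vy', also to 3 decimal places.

Arc 1: start y=15.440, vy=20.540 → t=4.838, apex=36.943, x_land=27.384, impact vy=-26.923
  bounce: vy ← 0.6·26.923 = 16.154
Arc 2: start y=0.000, vy=16.154 → t=3.293, apex=13.300, x_land=46.024, impact vy=-16.154
  bounce: vy ← 0.6·16.154 = 9.692
Arc 3: start y=0.000, vy=9.692 → t=1.976, apex=4.788, x_land=57.208, impact vy=-9.692
  bounce: vy ← 0.6·9.692 = 5.815
Arc 4: start y=0.000, vy=5.815 → t=1.186, apex=1.724, x_land=63.918, impact vy=-5.815
  bounce: vy ← 0.6·5.815 = 3.489
Arc 5: start y=0.000, vy=3.489 → t=0.711, apex=0.621, x_land=67.945, impact vy=-3.489
  bounce: vy ← 0.6·3.489 = 2.093
Arc 6: start y=0.000, vy=2.093 → t=0.427, apex=0.223, x_land=70.360, impact vy=-2.093
  bounce: vy ← 0.6·2.093 = 1.256

1 4.838 36.943 27.384
2 3.293 13.300 46.024
3 1.976 4.788 57.208
4 1.186 1.724 63.918
5 0.711 0.621 67.945
6 0.427 0.223 70.360
final: 70.360 1.256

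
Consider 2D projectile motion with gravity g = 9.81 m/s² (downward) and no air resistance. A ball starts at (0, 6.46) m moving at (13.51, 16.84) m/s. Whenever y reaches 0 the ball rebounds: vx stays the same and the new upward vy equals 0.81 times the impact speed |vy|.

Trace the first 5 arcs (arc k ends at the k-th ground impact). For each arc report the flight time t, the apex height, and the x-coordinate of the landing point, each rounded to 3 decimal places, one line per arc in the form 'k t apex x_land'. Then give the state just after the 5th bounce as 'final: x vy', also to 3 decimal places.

1 3.782 20.914 51.088
2 3.345 13.722 96.281
3 2.710 9.003 132.887
4 2.195 5.907 162.538
5 1.778 3.875 186.555
final: 186.555 7.063

Arc 1: start y=6.460, vy=16.840 → t=3.782, apex=20.914, x_land=51.088, impact vy=-20.257
  bounce: vy ← 0.81·20.257 = 16.408
Arc 2: start y=0.000, vy=16.408 → t=3.345, apex=13.722, x_land=96.281, impact vy=-16.408
  bounce: vy ← 0.81·16.408 = 13.290
Arc 3: start y=0.000, vy=13.290 → t=2.710, apex=9.003, x_land=132.887, impact vy=-13.290
  bounce: vy ← 0.81·13.290 = 10.765
Arc 4: start y=0.000, vy=10.765 → t=2.195, apex=5.907, x_land=162.538, impact vy=-10.765
  bounce: vy ← 0.81·10.765 = 8.720
Arc 5: start y=0.000, vy=8.720 → t=1.778, apex=3.875, x_land=186.555, impact vy=-8.720
  bounce: vy ← 0.81·8.720 = 7.063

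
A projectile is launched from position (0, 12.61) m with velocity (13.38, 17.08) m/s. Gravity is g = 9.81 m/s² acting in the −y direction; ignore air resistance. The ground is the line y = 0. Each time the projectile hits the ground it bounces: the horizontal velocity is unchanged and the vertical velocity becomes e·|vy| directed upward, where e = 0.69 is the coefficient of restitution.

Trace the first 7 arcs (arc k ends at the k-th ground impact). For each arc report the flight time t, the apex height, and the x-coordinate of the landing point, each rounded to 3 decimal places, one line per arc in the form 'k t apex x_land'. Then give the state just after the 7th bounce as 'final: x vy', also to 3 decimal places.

Arc 1: start y=12.610, vy=17.080 → t=4.108, apex=27.479, x_land=54.965, impact vy=-23.219
  bounce: vy ← 0.69·23.219 = 16.021
Arc 2: start y=0.000, vy=16.021 → t=3.266, apex=13.083, x_land=98.668, impact vy=-16.021
  bounce: vy ← 0.69·16.021 = 11.055
Arc 3: start y=0.000, vy=11.055 → t=2.254, apex=6.229, x_land=128.823, impact vy=-11.055
  bounce: vy ← 0.69·11.055 = 7.628
Arc 4: start y=0.000, vy=7.628 → t=1.555, apex=2.965, x_land=149.631, impact vy=-7.628
  bounce: vy ← 0.69·7.628 = 5.263
Arc 5: start y=0.000, vy=5.263 → t=1.073, apex=1.412, x_land=163.988, impact vy=-5.263
  bounce: vy ← 0.69·5.263 = 3.632
Arc 6: start y=0.000, vy=3.632 → t=0.740, apex=0.672, x_land=173.894, impact vy=-3.632
  bounce: vy ← 0.69·3.632 = 2.506
Arc 7: start y=0.000, vy=2.506 → t=0.511, apex=0.320, x_land=180.729, impact vy=-2.506
  bounce: vy ← 0.69·2.506 = 1.729

1 4.108 27.479 54.965
2 3.266 13.083 98.668
3 2.254 6.229 128.823
4 1.555 2.965 149.631
5 1.073 1.412 163.988
6 0.740 0.672 173.894
7 0.511 0.320 180.729
final: 180.729 1.729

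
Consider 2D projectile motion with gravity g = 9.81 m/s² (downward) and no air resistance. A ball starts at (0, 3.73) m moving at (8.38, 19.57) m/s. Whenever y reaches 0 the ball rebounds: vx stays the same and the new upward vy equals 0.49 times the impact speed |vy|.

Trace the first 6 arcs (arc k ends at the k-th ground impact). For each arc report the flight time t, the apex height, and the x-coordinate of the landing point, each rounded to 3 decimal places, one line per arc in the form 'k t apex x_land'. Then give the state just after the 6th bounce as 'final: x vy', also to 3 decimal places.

Arc 1: start y=3.730, vy=19.570 → t=4.172, apex=23.250, x_land=34.962, impact vy=-21.358
  bounce: vy ← 0.49·21.358 = 10.465
Arc 2: start y=0.000, vy=10.465 → t=2.134, apex=5.582, x_land=52.842, impact vy=-10.465
  bounce: vy ← 0.49·10.465 = 5.128
Arc 3: start y=0.000, vy=5.128 → t=1.045, apex=1.340, x_land=61.603, impact vy=-5.128
  bounce: vy ← 0.49·5.128 = 2.513
Arc 4: start y=0.000, vy=2.513 → t=0.512, apex=0.322, x_land=65.896, impact vy=-2.513
  bounce: vy ← 0.49·2.513 = 1.231
Arc 5: start y=0.000, vy=1.231 → t=0.251, apex=0.077, x_land=67.999, impact vy=-1.231
  bounce: vy ← 0.49·1.231 = 0.603
Arc 6: start y=0.000, vy=0.603 → t=0.123, apex=0.019, x_land=69.030, impact vy=-0.603
  bounce: vy ← 0.49·0.603 = 0.296

1 4.172 23.250 34.962
2 2.134 5.582 52.842
3 1.045 1.340 61.603
4 0.512 0.322 65.896
5 0.251 0.077 67.999
6 0.123 0.019 69.030
final: 69.030 0.296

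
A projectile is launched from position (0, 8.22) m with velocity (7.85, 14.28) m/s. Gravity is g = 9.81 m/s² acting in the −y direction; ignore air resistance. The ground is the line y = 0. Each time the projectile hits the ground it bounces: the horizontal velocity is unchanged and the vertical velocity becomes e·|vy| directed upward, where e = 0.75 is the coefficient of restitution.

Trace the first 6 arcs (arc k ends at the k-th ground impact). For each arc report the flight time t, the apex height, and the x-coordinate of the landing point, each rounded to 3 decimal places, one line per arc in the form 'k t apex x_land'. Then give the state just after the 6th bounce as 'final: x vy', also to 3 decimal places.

1 3.404 18.613 26.719
2 2.922 10.470 49.657
3 2.192 5.889 66.860
4 1.644 3.313 79.763
5 1.233 1.863 89.440
6 0.925 1.048 96.697
final: 96.697 3.401

Arc 1: start y=8.220, vy=14.280 → t=3.404, apex=18.613, x_land=26.719, impact vy=-19.110
  bounce: vy ← 0.75·19.110 = 14.333
Arc 2: start y=0.000, vy=14.333 → t=2.922, apex=10.470, x_land=49.657, impact vy=-14.333
  bounce: vy ← 0.75·14.333 = 10.749
Arc 3: start y=0.000, vy=10.749 → t=2.192, apex=5.889, x_land=66.860, impact vy=-10.749
  bounce: vy ← 0.75·10.749 = 8.062
Arc 4: start y=0.000, vy=8.062 → t=1.644, apex=3.313, x_land=79.763, impact vy=-8.062
  bounce: vy ← 0.75·8.062 = 6.047
Arc 5: start y=0.000, vy=6.047 → t=1.233, apex=1.863, x_land=89.440, impact vy=-6.047
  bounce: vy ← 0.75·6.047 = 4.535
Arc 6: start y=0.000, vy=4.535 → t=0.925, apex=1.048, x_land=96.697, impact vy=-4.535
  bounce: vy ← 0.75·4.535 = 3.401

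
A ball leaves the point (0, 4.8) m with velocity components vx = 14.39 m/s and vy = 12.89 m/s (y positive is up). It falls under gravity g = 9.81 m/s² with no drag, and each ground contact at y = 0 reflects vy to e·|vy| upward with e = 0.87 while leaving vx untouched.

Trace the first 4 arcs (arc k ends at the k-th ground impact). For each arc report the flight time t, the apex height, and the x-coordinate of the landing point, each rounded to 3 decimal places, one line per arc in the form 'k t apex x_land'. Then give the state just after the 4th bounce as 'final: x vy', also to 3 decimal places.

1 2.959 13.269 42.575
2 2.862 10.043 83.757
3 2.490 7.601 119.585
4 2.166 5.754 150.755
final: 150.755 9.244

Arc 1: start y=4.800, vy=12.890 → t=2.959, apex=13.269, x_land=42.575, impact vy=-16.135
  bounce: vy ← 0.87·16.135 = 14.037
Arc 2: start y=0.000, vy=14.037 → t=2.862, apex=10.043, x_land=83.757, impact vy=-14.037
  bounce: vy ← 0.87·14.037 = 12.212
Arc 3: start y=0.000, vy=12.212 → t=2.490, apex=7.601, x_land=119.585, impact vy=-12.212
  bounce: vy ← 0.87·12.212 = 10.625
Arc 4: start y=0.000, vy=10.625 → t=2.166, apex=5.754, x_land=150.755, impact vy=-10.625
  bounce: vy ← 0.87·10.625 = 9.244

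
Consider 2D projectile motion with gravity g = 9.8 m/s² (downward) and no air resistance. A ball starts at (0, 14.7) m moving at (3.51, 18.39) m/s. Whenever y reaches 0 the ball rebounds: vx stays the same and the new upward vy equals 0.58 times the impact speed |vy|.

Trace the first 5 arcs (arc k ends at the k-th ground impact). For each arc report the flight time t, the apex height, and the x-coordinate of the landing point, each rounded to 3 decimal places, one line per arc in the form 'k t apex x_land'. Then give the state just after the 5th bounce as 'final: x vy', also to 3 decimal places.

Arc 1: start y=14.700, vy=18.390 → t=4.430, apex=31.955, x_land=15.550, impact vy=-25.026
  bounce: vy ← 0.58·25.026 = 14.515
Arc 2: start y=0.000, vy=14.515 → t=2.962, apex=10.750, x_land=25.948, impact vy=-14.515
  bounce: vy ← 0.58·14.515 = 8.419
Arc 3: start y=0.000, vy=8.419 → t=1.718, apex=3.616, x_land=31.978, impact vy=-8.419
  bounce: vy ← 0.58·8.419 = 4.883
Arc 4: start y=0.000, vy=4.883 → t=0.997, apex=1.216, x_land=35.476, impact vy=-4.883
  bounce: vy ← 0.58·4.883 = 2.832
Arc 5: start y=0.000, vy=2.832 → t=0.578, apex=0.409, x_land=37.505, impact vy=-2.832
  bounce: vy ← 0.58·2.832 = 1.643

1 4.430 31.955 15.550
2 2.962 10.750 25.948
3 1.718 3.616 31.978
4 0.997 1.216 35.476
5 0.578 0.409 37.505
final: 37.505 1.643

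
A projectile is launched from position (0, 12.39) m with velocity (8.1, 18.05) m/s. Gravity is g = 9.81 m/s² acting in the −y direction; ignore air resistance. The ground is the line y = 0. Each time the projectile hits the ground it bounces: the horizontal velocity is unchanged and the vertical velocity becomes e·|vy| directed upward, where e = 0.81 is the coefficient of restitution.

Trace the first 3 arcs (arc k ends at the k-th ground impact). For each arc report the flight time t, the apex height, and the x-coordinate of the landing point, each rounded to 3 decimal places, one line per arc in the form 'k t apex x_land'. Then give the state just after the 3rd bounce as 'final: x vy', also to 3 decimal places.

Arc 1: start y=12.390, vy=18.050 → t=4.271, apex=28.996, x_land=34.598, impact vy=-23.852
  bounce: vy ← 0.81·23.852 = 19.320
Arc 2: start y=0.000, vy=19.320 → t=3.939, apex=19.024, x_land=66.502, impact vy=-19.320
  bounce: vy ← 0.81·19.320 = 15.649
Arc 3: start y=0.000, vy=15.649 → t=3.190, apex=12.482, x_land=92.344, impact vy=-15.649
  bounce: vy ← 0.81·15.649 = 12.676

1 4.271 28.996 34.598
2 3.939 19.024 66.502
3 3.190 12.482 92.344
final: 92.344 12.676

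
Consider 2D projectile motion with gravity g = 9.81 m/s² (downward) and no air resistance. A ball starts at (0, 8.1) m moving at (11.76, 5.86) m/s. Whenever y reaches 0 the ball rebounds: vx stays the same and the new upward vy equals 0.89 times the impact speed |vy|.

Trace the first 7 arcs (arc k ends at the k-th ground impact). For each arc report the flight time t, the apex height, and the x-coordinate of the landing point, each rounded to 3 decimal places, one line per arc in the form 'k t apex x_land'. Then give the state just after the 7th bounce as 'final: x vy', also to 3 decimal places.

1 2.014 9.850 23.690
2 2.522 7.802 53.354
3 2.245 6.180 79.755
4 1.998 4.895 103.252
5 1.778 3.878 124.164
6 1.583 3.071 142.776
7 1.409 2.433 159.341
final: 159.341 6.149

Arc 1: start y=8.100, vy=5.860 → t=2.014, apex=9.850, x_land=23.690, impact vy=-13.902
  bounce: vy ← 0.89·13.902 = 12.373
Arc 2: start y=0.000, vy=12.373 → t=2.522, apex=7.802, x_land=53.354, impact vy=-12.373
  bounce: vy ← 0.89·12.373 = 11.012
Arc 3: start y=0.000, vy=11.012 → t=2.245, apex=6.180, x_land=79.755, impact vy=-11.012
  bounce: vy ← 0.89·11.012 = 9.800
Arc 4: start y=0.000, vy=9.800 → t=1.998, apex=4.895, x_land=103.252, impact vy=-9.800
  bounce: vy ← 0.89·9.800 = 8.722
Arc 5: start y=0.000, vy=8.722 → t=1.778, apex=3.878, x_land=124.164, impact vy=-8.722
  bounce: vy ← 0.89·8.722 = 7.763
Arc 6: start y=0.000, vy=7.763 → t=1.583, apex=3.071, x_land=142.776, impact vy=-7.763
  bounce: vy ← 0.89·7.763 = 6.909
Arc 7: start y=0.000, vy=6.909 → t=1.409, apex=2.433, x_land=159.341, impact vy=-6.909
  bounce: vy ← 0.89·6.909 = 6.149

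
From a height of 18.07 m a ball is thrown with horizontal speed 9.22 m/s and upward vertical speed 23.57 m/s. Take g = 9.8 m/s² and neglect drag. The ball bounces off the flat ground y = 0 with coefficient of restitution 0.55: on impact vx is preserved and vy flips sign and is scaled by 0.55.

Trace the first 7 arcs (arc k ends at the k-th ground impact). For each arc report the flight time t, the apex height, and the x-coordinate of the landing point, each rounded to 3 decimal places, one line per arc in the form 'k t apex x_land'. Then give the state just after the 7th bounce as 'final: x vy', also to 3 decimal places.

1 5.483 46.414 50.551
2 3.385 14.040 81.766
3 1.862 4.247 98.933
4 1.024 1.285 108.376
5 0.563 0.389 113.569
6 0.310 0.118 116.425
7 0.170 0.036 117.996
final: 117.996 0.459

Arc 1: start y=18.070, vy=23.570 → t=5.483, apex=46.414, x_land=50.551, impact vy=-30.162
  bounce: vy ← 0.55·30.162 = 16.589
Arc 2: start y=0.000, vy=16.589 → t=3.385, apex=14.040, x_land=81.766, impact vy=-16.589
  bounce: vy ← 0.55·16.589 = 9.124
Arc 3: start y=0.000, vy=9.124 → t=1.862, apex=4.247, x_land=98.933, impact vy=-9.124
  bounce: vy ← 0.55·9.124 = 5.018
Arc 4: start y=0.000, vy=5.018 → t=1.024, apex=1.285, x_land=108.376, impact vy=-5.018
  bounce: vy ← 0.55·5.018 = 2.760
Arc 5: start y=0.000, vy=2.760 → t=0.563, apex=0.389, x_land=113.569, impact vy=-2.760
  bounce: vy ← 0.55·2.760 = 1.518
Arc 6: start y=0.000, vy=1.518 → t=0.310, apex=0.118, x_land=116.425, impact vy=-1.518
  bounce: vy ← 0.55·1.518 = 0.835
Arc 7: start y=0.000, vy=0.835 → t=0.170, apex=0.036, x_land=117.996, impact vy=-0.835
  bounce: vy ← 0.55·0.835 = 0.459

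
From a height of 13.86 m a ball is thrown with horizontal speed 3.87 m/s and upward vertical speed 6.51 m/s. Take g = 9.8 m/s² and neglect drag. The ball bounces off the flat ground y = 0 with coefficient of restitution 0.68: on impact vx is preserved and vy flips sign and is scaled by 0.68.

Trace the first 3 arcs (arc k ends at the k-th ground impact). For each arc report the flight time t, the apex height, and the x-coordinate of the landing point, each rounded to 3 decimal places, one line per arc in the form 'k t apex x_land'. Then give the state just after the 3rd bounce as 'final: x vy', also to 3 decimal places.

1 2.473 16.022 9.569
2 2.459 7.409 19.086
3 1.672 3.426 25.558
final: 25.558 5.572

Arc 1: start y=13.860, vy=6.510 → t=2.473, apex=16.022, x_land=9.569, impact vy=-17.721
  bounce: vy ← 0.68·17.721 = 12.050
Arc 2: start y=0.000, vy=12.050 → t=2.459, apex=7.409, x_land=19.086, impact vy=-12.050
  bounce: vy ← 0.68·12.050 = 8.194
Arc 3: start y=0.000, vy=8.194 → t=1.672, apex=3.426, x_land=25.558, impact vy=-8.194
  bounce: vy ← 0.68·8.194 = 5.572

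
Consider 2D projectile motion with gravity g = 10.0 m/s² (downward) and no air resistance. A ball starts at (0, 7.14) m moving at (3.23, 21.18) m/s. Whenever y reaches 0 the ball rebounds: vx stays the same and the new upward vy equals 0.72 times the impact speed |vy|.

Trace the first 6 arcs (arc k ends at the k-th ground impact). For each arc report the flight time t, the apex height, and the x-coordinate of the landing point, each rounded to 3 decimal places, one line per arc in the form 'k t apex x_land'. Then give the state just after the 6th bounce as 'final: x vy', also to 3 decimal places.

Arc 1: start y=7.140, vy=21.180 → t=4.550, apex=29.570, x_land=14.696, impact vy=-24.319
  bounce: vy ← 0.72·24.319 = 17.509
Arc 2: start y=0.000, vy=17.509 → t=3.502, apex=15.329, x_land=26.007, impact vy=-17.509
  bounce: vy ← 0.72·17.509 = 12.607
Arc 3: start y=0.000, vy=12.607 → t=2.521, apex=7.946, x_land=34.151, impact vy=-12.607
  bounce: vy ← 0.72·12.607 = 9.077
Arc 4: start y=0.000, vy=9.077 → t=1.815, apex=4.119, x_land=40.015, impact vy=-9.077
  bounce: vy ← 0.72·9.077 = 6.535
Arc 5: start y=0.000, vy=6.535 → t=1.307, apex=2.136, x_land=44.237, impact vy=-6.535
  bounce: vy ← 0.72·6.535 = 4.705
Arc 6: start y=0.000, vy=4.705 → t=0.941, apex=1.107, x_land=47.276, impact vy=-4.705
  bounce: vy ← 0.72·4.705 = 3.388

1 4.550 29.570 14.696
2 3.502 15.329 26.007
3 2.521 7.946 34.151
4 1.815 4.119 40.015
5 1.307 2.136 44.237
6 0.941 1.107 47.276
final: 47.276 3.388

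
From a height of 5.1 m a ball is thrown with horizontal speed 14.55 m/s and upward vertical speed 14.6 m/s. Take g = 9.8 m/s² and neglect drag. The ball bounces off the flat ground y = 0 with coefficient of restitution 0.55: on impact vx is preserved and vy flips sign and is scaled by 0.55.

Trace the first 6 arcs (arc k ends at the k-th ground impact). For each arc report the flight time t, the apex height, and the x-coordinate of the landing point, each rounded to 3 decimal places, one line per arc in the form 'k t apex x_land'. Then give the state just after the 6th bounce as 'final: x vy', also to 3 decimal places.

Arc 1: start y=5.100, vy=14.600 → t=3.295, apex=15.976, x_land=47.948, impact vy=-17.695
  bounce: vy ← 0.55·17.695 = 9.732
Arc 2: start y=0.000, vy=9.732 → t=1.986, apex=4.833, x_land=76.848, impact vy=-9.732
  bounce: vy ← 0.55·9.732 = 5.353
Arc 3: start y=0.000, vy=5.353 → t=1.092, apex=1.462, x_land=92.742, impact vy=-5.353
  bounce: vy ← 0.55·5.353 = 2.944
Arc 4: start y=0.000, vy=2.944 → t=0.601, apex=0.442, x_land=101.484, impact vy=-2.944
  bounce: vy ← 0.55·2.944 = 1.619
Arc 5: start y=0.000, vy=1.619 → t=0.330, apex=0.134, x_land=106.292, impact vy=-1.619
  bounce: vy ← 0.55·1.619 = 0.891
Arc 6: start y=0.000, vy=0.891 → t=0.182, apex=0.040, x_land=108.937, impact vy=-0.891
  bounce: vy ← 0.55·0.891 = 0.490

1 3.295 15.976 47.948
2 1.986 4.833 76.848
3 1.092 1.462 92.742
4 0.601 0.442 101.484
5 0.330 0.134 106.292
6 0.182 0.040 108.937
final: 108.937 0.490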